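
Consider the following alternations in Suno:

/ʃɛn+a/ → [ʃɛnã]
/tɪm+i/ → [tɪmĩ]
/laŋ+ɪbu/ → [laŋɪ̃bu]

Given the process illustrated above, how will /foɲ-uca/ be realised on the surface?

[foɲũca]

The data show progressive nasality assimilation (vowel nasalisation): /a/ → [ã] after /n/; /i/ → [ĩ] after /m/; /ɪ/ → [ɪ̃] after /ŋ/ — a vowel is nasalised by an immediately preceding nasal consonant.
The vowel /u/ is adjacent to the preceding nasal /ɲ/, so it acquires [+nasal] and surfaces as [ũ].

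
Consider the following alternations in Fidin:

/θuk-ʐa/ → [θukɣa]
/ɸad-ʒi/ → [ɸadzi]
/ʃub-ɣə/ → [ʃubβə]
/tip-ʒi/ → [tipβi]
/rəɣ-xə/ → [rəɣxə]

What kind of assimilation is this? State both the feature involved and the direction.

Comparing underlying and surface forms, /ʐ/ → [ɣ] is the alternation; the neighbouring /k/ is constant.
/ʐ/ is retroflex while /k/ is velar; the output [ɣ] is velar, matching the trigger — so the feature that spreads is place.
Manner and voice are unchanged, so the assimilation is partial, not total.
Checking the remaining alternations: /ʒ/ → [z] after /d/ (postalveolar → alveolar, matching alveolar); /ɣ/ → [β] after /b/ (velar → bilabial, matching bilabial); /ʒ/ → [β] after /p/ (postalveolar → bilabial, matching bilabial) — only place changes, and always toward the preceding segment.
No alternation appears in [rəɣxə]: there the adjacent consonants already agree in place (/x/ and /ɣ/ are both velar), so this form is consistent with the same rule.
Since the segment that changes follows the conditioning segment, the assimilation is progressive.

progressive place assimilation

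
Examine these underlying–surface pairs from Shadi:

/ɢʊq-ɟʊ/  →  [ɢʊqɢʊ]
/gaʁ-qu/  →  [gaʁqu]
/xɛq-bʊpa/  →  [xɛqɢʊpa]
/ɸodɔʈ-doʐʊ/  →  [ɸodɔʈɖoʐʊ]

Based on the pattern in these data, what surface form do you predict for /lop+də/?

The data show progressive place assimilation: /ɟ/ → [ɢ] after /q/; /b/ → [ɢ] after /q/; /d/ → [ɖ] after /ʈ/. In each pair only place changes, matching the preceding consonant, while manner and voice stay constant.
Nothing changes in [gaʁqu]: there the adjacent consonants already agree in place (/q/ and /ʁ/ are both uvular), so this form is consistent with the same rule.
The rule targets /d/ (voiced alveolar stop), which sits after the trigger /p/ (bilabial).
Changing only its place to bilabial gives [b] — the voiced bilabial stop.

[lopbə]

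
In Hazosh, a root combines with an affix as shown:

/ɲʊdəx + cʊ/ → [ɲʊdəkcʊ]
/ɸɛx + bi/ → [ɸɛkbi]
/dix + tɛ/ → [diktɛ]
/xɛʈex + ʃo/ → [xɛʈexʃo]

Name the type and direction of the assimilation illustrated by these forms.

Comparing underlying and surface forms, /x/ → [k] is the alternation; the neighbouring /c/ is constant.
/x/ is a fricative while /c/ is a stop; the output [k] is a stop, matching the trigger — so the feature that spreads is manner.
Place and voice are unchanged, so the assimilation is partial, not total.
Checking the remaining alternations: /x/ → [k] before /b/ (fricative → stop, matching a stop); /x/ → [k] before /t/ (fricative → stop, matching a stop) — only manner changes, and always toward the following segment.
Nothing changes in [xɛʈexʃo]: there the adjacent consonants already agree in manner (/x/ and /ʃ/ are both fricatives), so this form is consistent with the same rule.
Since the segment that changes precedes the conditioning segment, the assimilation is regressive.

regressive manner assimilation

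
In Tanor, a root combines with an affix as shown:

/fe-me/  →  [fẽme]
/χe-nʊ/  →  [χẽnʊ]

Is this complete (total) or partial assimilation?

partial assimilation

The vowel /e/ surfaces as nasalised [ẽ] next to the following nasal /m/ — it has acquired the [+nasal] feature of its neighbour.
The other form shows the same pattern: /e/ → [ẽ] before /n/ — each time a vowel is nasalised next to a following nasal.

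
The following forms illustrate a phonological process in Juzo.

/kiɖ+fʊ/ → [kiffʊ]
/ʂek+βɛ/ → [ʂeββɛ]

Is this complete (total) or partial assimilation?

total assimilation

Comparing underlying and surface forms, /ɖ/ → [f] is the alternation; the neighbouring /f/ is constant.
The output [f] is identical to the trigger /f/ — every feature (place, manner, voicing) has been copied — so this is total assimilation.
The other form behaves the same way: /k/ → [β] before /β/ — in each case the output is a copy of the following consonant.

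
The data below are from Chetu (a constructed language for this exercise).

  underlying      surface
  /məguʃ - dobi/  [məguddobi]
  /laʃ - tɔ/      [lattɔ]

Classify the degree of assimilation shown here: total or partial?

total assimilation

The segment that alternates is /ʃ/, which surfaces as [d] when adjacent to /d/.
The output [d] is identical to the trigger /d/ — every feature (place, manner, voicing) has been copied — so this is total assimilation.
The other form behaves the same way: /ʃ/ → [t] before /t/ — in each case the output is a copy of the following consonant.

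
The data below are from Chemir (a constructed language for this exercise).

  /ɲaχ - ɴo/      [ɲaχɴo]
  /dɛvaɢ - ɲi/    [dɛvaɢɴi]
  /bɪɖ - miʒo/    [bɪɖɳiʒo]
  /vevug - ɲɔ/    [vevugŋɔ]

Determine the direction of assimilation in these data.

Comparing underlying and surface forms, /ɲ/ → [ɴ] is the alternation; the neighbouring /ɢ/ is constant.
/ɲ/ is palatal while /ɢ/ is uvular; the output [ɴ] is uvular, matching the trigger — so the feature that spreads is place.
The same holds elsewhere in the data: /m/ → [ɳ] after /ɖ/ (bilabial → retroflex, matching retroflex); /ɲ/ → [ŋ] after /g/ (palatal → velar, matching velar) — only place changes, and always toward the preceding segment.
Nothing changes in [ɲaχɴo]: there the adjacent consonants already agree in place (/ɴ/ and /χ/ are both uvular), so this form is consistent with the same rule.
The trigger is the preceding segment, so the direction is progressive (perseverative).

progressive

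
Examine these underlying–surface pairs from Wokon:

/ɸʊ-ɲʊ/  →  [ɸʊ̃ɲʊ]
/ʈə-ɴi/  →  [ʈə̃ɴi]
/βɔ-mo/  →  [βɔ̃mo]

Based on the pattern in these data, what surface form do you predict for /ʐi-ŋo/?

[ʐĩŋo]

The data show regressive nasality assimilation (vowel nasalisation): /ʊ/ → [ʊ̃] before /ɲ/; /ə/ → [ə̃] before /ɴ/; /ɔ/ → [ɔ̃] before /m/ — a vowel is nasalised by an immediately following nasal consonant.
The vowel /i/ is adjacent to the following nasal /ŋ/, so it acquires [+nasal] and surfaces as [ĩ].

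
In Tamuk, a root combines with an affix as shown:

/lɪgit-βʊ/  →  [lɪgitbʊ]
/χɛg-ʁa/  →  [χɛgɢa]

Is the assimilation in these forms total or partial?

The segment that alternates is /β/, which surfaces as [b] when adjacent to /t/.
The change fricative → stop matches the manner of the preceding /t/, identifying this as manner assimilation.
Place and voice are unchanged, so the assimilation is partial, not total.
Checking the remaining alternation: /ʁ/ → [ɢ] after /g/ (fricative → stop, matching a stop) — only manner changes, and always toward the preceding segment.

partial assimilation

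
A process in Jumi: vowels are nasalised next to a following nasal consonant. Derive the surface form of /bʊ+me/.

[bʊ̃me]

The vowel /ʊ/ is adjacent to the following nasal /m/, so it acquires [+nasal] and surfaces as [ʊ̃].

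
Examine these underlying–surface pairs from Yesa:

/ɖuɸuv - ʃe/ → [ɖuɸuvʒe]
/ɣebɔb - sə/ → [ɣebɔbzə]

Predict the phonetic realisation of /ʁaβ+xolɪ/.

[ʁaβɣolɪ]

The data show progressive voicing assimilation: /ʃ/ → [ʒ] after /v/; /s/ → [z] after /b/. In each pair only voicing changes, matching the preceding consonant, while place and manner stay constant.
/x/ is a voiceless velar fricative. The preceding trigger /β/ is voiced, so /x/ must become voiced as well.
Changing only its voicing to voiced gives [ɣ] — the voiced velar fricative.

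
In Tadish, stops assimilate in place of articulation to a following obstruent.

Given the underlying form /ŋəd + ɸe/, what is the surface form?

/d/ is a voiced alveolar stop. The following trigger /ɸ/ is bilabial, so /d/ must become bilabial as well.
Changing only its place to bilabial gives [b] — the voiced bilabial stop.

[ŋəbɸe]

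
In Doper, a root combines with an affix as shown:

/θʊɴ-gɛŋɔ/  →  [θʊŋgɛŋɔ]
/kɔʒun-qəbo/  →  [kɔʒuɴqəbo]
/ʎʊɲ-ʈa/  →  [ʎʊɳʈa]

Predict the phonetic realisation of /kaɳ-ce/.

[kaɲce]

The data show regressive place assimilation: /ɴ/ → [ŋ] before /g/; /n/ → [ɴ] before /q/; /ɲ/ → [ɳ] before /ʈ/. In each pair only place changes, matching the following consonant, while manner and voice stay constant.
The rule targets /ɳ/ (voiced retroflex nasal), which sits before the trigger /c/ (palatal).
The voiced palatal nasal is [ɲ], so /ɳ/ → [ɲ].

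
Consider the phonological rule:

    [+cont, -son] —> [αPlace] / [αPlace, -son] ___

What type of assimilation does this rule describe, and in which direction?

progressive place assimilation

The rule copies the place features (abbreviated [Place]) from the environment onto the target, so the assimilating feature is place.
The conditioning segment sits to the left of the focus bar, meaning the trigger precedes the segment that changes — progressive assimilation.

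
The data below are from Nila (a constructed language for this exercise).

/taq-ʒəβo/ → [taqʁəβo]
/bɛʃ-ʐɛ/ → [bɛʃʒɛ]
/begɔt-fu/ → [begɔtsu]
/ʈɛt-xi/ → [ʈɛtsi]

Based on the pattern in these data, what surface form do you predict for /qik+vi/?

[qikɣi]

The data show progressive place assimilation: /ʒ/ → [ʁ] after /q/; /ʐ/ → [ʒ] after /ʃ/; /f/ → [s] after /t/; /x/ → [s] after /t/. In each pair only place changes, matching the preceding consonant, while manner and voice stay constant.
The rule targets /v/ (voiced labiodental fricative), which sits after the trigger /k/ (velar).
Changing only its place to velar gives [ɣ] — the voiced velar fricative.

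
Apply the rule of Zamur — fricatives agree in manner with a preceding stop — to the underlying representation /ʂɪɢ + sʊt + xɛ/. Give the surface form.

/s/ is a voiceless alveolar fricative. The preceding trigger /ɢ/ is a stop, so /s/ must become a stop as well.
A voiceless alveolar stop is [t], so the surface segment is [t].
The same rule applies at the second boundary: /x/ → [k] next to /t/.

[ʂɪɢtʊtkɛ]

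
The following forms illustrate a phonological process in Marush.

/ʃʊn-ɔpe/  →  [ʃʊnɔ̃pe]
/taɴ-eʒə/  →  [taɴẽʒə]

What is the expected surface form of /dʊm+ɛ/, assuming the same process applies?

The data show progressive nasality assimilation (vowel nasalisation): /ɔ/ → [ɔ̃] after /n/; /e/ → [ẽ] after /ɴ/ — a vowel is nasalised by an immediately preceding nasal consonant.
/ɛ/ sits next to the nasal /m/ and is therefore nasalised to [ɛ̃].

[dʊmɛ̃]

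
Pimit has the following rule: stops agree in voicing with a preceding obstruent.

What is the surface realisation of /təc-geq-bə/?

[təckeqpə]

The rule targets /g/ (voiced velar stop), which sits after the trigger /c/ (voiceless).
Changing only its voicing to voiceless gives [k] — the voiceless velar stop.
At the second juncture, /b/ likewise becomes [p] adjacent to /q/.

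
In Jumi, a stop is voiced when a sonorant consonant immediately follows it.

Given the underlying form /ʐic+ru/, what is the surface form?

/c/ is a voiceless palatal stop. The following trigger /r/ is voiced, so /c/ must become voiced as well.
A voiced palatal stop is [ɟ], so the surface segment is [ɟ].

[ʐiɟru]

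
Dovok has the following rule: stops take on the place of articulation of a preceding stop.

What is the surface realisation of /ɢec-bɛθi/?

[ɢecɟɛθi]

The rule targets /b/ (voiced bilabial stop), which sits after the trigger /c/ (palatal).
Changing only its place to palatal gives [ɟ] — the voiced palatal stop.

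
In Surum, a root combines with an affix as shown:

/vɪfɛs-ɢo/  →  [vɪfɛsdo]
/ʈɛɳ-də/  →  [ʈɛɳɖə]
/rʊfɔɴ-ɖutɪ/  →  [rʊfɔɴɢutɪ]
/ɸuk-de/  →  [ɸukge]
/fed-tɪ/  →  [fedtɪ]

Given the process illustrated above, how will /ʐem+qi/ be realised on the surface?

The data show progressive place assimilation: /ɢ/ → [d] after /s/; /d/ → [ɖ] after /ɳ/; /ɖ/ → [ɢ] after /ɴ/; /d/ → [g] after /k/. In each pair only place changes, matching the preceding consonant, while manner and voice stay constant.
No alternation appears in [fedtɪ]: there the adjacent consonants already agree in place (/t/ and /d/ are both alveolar), so this form is consistent with the same rule.
/q/ is a voiceless uvular stop. The preceding trigger /m/ is bilabial, so /q/ must become bilabial as well.
A voiceless bilabial stop is [p], so the surface segment is [p].

[ʐempi]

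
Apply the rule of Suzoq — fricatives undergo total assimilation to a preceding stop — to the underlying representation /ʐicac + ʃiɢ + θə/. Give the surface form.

[ʐicacciɢɢə]

/ʃ/ is the segment targeted by the rule; it sits immediately after /c/, so it assimilates completely and surfaces as [c].
At the second juncture, /θ/ likewise becomes [ɢ] adjacent to /ɢ/.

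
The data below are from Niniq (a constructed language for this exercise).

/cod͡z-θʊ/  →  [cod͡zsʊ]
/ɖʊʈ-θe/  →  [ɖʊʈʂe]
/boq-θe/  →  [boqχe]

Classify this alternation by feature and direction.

Comparing underlying and surface forms, /θ/ → [s] is the alternation; the neighbouring /d͡z/ is constant.
The change dental → alveolar matches the place of the preceding /d͡z/, identifying this as place assimilation.
Manner and voice are unchanged, so the assimilation is partial, not total.
Checking the remaining alternations: /θ/ → [ʂ] after /ʈ/ (dental → retroflex, matching retroflex); /θ/ → [χ] after /q/ (dental → uvular, matching uvular) — only place changes, and always toward the preceding segment.
Since the segment that changes follows the conditioning segment, the assimilation is progressive.

progressive place assimilation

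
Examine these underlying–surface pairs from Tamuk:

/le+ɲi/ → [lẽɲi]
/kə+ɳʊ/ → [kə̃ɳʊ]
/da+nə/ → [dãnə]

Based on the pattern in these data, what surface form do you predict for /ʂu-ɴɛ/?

The data show regressive nasality assimilation (vowel nasalisation): /e/ → [ẽ] before /ɲ/; /ə/ → [ə̃] before /ɳ/; /a/ → [ã] before /n/ — a vowel is nasalised by an immediately following nasal consonant.
The vowel /u/ is adjacent to the following nasal /ɴ/, so it acquires [+nasal] and surfaces as [ũ].

[ʂũɴɛ]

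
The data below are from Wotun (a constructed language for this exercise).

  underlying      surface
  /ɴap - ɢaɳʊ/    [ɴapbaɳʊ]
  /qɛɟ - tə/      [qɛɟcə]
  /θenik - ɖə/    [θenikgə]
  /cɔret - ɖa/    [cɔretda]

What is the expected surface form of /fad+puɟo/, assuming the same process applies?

The data show progressive place assimilation: /ɢ/ → [b] after /p/; /t/ → [c] after /ɟ/; /ɖ/ → [g] after /k/; /ɖ/ → [d] after /t/. In each pair only place changes, matching the preceding consonant, while manner and voice stay constant.
The rule targets /p/ (voiceless bilabial stop), which sits after the trigger /d/ (alveolar).
A voiceless alveolar stop is [t], so the surface segment is [t].

[fadtuɟo]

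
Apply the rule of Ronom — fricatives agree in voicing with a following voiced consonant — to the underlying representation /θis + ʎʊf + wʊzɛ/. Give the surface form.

[θizʎʊvwʊzɛ]

The rule targets /s/ (voiceless alveolar fricative), which sits before the trigger /ʎ/ (voiced).
Changing only its voicing to voiced gives [z] — the voiced alveolar fricative.
The same rule applies at the second boundary: /f/ → [v] next to /w/.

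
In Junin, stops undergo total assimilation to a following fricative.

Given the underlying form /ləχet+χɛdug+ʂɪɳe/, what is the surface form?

[ləχeχχɛduʂʂɪɳe]

/t/ is the segment targeted by the rule; it sits immediately before /χ/, so it assimilates completely and surfaces as [χ].
At the second juncture, /g/ likewise becomes [ʂ] adjacent to /ʂ/.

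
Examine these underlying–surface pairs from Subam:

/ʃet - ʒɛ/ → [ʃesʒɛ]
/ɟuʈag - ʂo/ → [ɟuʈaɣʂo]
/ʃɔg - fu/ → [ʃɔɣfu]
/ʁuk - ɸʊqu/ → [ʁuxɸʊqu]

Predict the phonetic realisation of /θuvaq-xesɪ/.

[θuvaχxesɪ]

The data show regressive manner assimilation: /t/ → [s] before /ʒ/; /g/ → [ɣ] before /ʂ/; /g/ → [ɣ] before /f/; /k/ → [x] before /ɸ/. In each pair only manner changes, matching the following consonant, while place and voice stay constant.
/q/ is a voiceless uvular stop. The following trigger /x/ is a fricative, so /q/ must become a fricative as well.
Changing only its manner to fricative gives [χ] — the voiceless uvular fricative.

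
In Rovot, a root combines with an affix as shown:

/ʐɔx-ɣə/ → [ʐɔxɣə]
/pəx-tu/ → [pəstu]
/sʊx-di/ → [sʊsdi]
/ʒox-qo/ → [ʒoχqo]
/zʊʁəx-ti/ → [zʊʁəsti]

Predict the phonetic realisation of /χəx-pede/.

[χəɸpede]

The data show regressive place assimilation: /x/ → [s] before /t/; /x/ → [s] before /d/; /x/ → [χ] before /q/. In each pair only place changes, matching the following consonant, while manner and voice stay constant.
No alternation appears in [ʐɔxɣə]: there the adjacent consonants already agree in place (/x/ and /ɣ/ are both velar), so this form is consistent with the same rule.
/x/ is a voiceless velar fricative. The following trigger /p/ is bilabial, so /x/ must become bilabial as well.
A voiceless bilabial fricative is [ɸ], so the surface segment is [ɸ].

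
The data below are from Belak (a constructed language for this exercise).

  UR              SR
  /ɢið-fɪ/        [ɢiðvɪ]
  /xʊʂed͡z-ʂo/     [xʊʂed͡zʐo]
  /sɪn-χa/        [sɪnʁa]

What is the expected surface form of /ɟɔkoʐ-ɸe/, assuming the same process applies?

The data show progressive voicing assimilation: /f/ → [v] after /ð/; /ʂ/ → [ʐ] after /d͡z/; /χ/ → [ʁ] after /n/. In each pair only voicing changes, matching the preceding consonant, while place and manner stay constant.
The rule targets /ɸ/ (voiceless bilabial fricative), which sits after the trigger /ʐ/ (voiced).
The voiced bilabial fricative is [β], so /ɸ/ → [β].

[ɟɔkoʐβe]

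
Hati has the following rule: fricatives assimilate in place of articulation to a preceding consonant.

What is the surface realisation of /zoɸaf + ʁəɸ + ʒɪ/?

[zoɸafvəɸβɪ]

/ʁ/ is a voiced uvular fricative. The preceding trigger /f/ is labiodental, so /ʁ/ must become labiodental as well.
A voiced labiodental fricative is [v], so the surface segment is [v].
The same rule applies at the second boundary: /ʒ/ → [β] next to /ɸ/.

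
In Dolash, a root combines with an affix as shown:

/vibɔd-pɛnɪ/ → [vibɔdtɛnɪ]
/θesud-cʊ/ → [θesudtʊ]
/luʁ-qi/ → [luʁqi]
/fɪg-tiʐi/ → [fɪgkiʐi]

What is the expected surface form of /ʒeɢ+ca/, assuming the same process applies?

[ʒeɢqa]

The data show progressive place assimilation: /p/ → [t] after /d/; /c/ → [t] after /d/; /t/ → [k] after /g/. In each pair only place changes, matching the preceding consonant, while manner and voice stay constant.
Nothing changes in [luʁqi]: there the adjacent consonants already agree in place (/q/ and /ʁ/ are both uvular), so this form is consistent with the same rule.
The rule targets /c/ (voiceless palatal stop), which sits after the trigger /ɢ/ (uvular).
The voiceless uvular stop is [q], so /c/ → [q].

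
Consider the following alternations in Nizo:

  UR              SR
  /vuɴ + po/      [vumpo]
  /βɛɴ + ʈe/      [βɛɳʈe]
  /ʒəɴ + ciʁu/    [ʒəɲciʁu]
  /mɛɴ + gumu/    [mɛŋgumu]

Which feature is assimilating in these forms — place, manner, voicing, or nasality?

The segment that alternates is /ɴ/, which surfaces as [m] when adjacent to /p/.
The change uvular → bilabial matches the place of the following /p/, identifying this as place assimilation.
Checking the remaining alternations: /ɴ/ → [ɳ] before /ʈ/ (uvular → retroflex, matching retroflex); /ɴ/ → [ɲ] before /c/ (uvular → palatal, matching palatal); /ɴ/ → [ŋ] before /g/ (uvular → velar, matching velar) — only place changes, and always toward the following segment.

place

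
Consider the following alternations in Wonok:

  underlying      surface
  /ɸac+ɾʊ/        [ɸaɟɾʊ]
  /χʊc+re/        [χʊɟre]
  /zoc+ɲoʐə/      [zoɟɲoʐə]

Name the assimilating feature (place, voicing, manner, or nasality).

voicing

The segment that alternates is /c/, which surfaces as [ɟ] when adjacent to /ɾ/.
The change voiceless → voiced matches the voicing of the following /ɾ/, identifying this as voicing assimilation.
The same holds elsewhere in the data: /c/ → [ɟ] before /r/ (voiceless → voiced, matching voiced); /c/ → [ɟ] before /ɲ/ (voiceless → voiced, matching voiced) — only voicing changes, and always toward the following segment.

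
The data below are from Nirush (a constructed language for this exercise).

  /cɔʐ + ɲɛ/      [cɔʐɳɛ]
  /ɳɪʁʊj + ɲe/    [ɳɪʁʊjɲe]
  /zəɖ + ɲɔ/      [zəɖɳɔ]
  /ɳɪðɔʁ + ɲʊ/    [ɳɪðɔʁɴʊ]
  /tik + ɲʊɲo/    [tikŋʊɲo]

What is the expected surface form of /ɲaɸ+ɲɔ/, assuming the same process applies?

[ɲaɸmɔ]

The data show progressive place assimilation: /ɲ/ → [ɳ] after /ʐ/; /ɲ/ → [ɳ] after /ɖ/; /ɲ/ → [ɴ] after /ʁ/; /ɲ/ → [ŋ] after /k/. In each pair only place changes, matching the preceding consonant, while manner and voice stay constant.
No alternation appears in [ɳɪʁʊjɲe]: there the adjacent consonants already agree in place (/ɲ/ and /j/ are both palatal), so this form is consistent with the same rule.
The rule targets /ɲ/ (voiced palatal nasal), which sits after the trigger /ɸ/ (bilabial).
The voiced bilabial nasal is [m], so /ɲ/ → [m].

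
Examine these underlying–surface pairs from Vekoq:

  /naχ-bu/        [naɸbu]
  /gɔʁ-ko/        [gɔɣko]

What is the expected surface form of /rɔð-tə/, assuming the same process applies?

The data show regressive place assimilation: /χ/ → [ɸ] before /b/; /ʁ/ → [ɣ] before /k/. In each pair only place changes, matching the following consonant, while manner and voice stay constant.
/ð/ is a voiced dental fricative. The following trigger /t/ is alveolar, so /ð/ must become alveolar as well.
Changing only its place to alveolar gives [z] — the voiced alveolar fricative.

[rɔztə]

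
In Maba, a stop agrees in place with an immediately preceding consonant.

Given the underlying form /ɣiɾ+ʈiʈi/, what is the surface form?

/ʈ/ is a voiceless retroflex stop. The preceding trigger /ɾ/ is alveolar, so /ʈ/ must become alveolar as well.
The voiceless alveolar stop is [t], so /ʈ/ → [t].

[ɣiɾtiʈi]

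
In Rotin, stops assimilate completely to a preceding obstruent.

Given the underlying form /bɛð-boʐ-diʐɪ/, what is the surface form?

/b/ is the segment targeted by the rule; it sits immediately after /ð/, so it assimilates completely and surfaces as [ð].
The same rule applies at the second boundary: /d/ → [ʐ] next to /ʐ/.

[bɛððoʐʐiʐɪ]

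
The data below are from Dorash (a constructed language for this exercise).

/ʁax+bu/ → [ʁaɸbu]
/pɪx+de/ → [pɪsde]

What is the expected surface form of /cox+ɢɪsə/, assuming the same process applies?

[coχɢɪsə]

The data show regressive place assimilation: /x/ → [ɸ] before /b/; /x/ → [s] before /d/. In each pair only place changes, matching the following consonant, while manner and voice stay constant.
The rule targets /x/ (voiceless velar fricative), which sits before the trigger /ɢ/ (uvular).
A voiceless uvular fricative is [χ], so the surface segment is [χ].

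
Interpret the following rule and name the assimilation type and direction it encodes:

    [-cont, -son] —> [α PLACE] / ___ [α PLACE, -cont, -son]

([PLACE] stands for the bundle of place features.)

regressive place assimilation

The shared variable α links the value of the place features (abbreviated [PLACE]) on the target to the same value on the neighbouring segment, so place is the feature that assimilates.
The conditioning segment sits to the right of the focus bar, meaning the trigger follows the segment that changes — regressive assimilation.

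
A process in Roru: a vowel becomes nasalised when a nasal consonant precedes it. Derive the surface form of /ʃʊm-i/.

The vowel /i/ is adjacent to the preceding nasal /m/, so it acquires [+nasal] and surfaces as [ĩ].

[ʃʊmĩ]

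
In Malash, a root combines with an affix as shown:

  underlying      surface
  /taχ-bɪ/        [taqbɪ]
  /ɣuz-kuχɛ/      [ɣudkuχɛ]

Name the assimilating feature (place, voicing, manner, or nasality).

The segment that alternates is /χ/, which surfaces as [q] when adjacent to /b/.
/χ/ is a fricative while /b/ is a stop; the output [q] is a stop, matching the trigger — so the feature that spreads is manner.
Checking the remaining alternation: /z/ → [d] before /k/ (fricative → stop, matching a stop) — only manner changes, and always toward the following segment.

manner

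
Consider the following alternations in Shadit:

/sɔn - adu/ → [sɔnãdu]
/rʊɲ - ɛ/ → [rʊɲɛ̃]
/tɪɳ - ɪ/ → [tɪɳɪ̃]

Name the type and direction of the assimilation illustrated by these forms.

The vowel /a/ surfaces as nasalised [ã] next to the preceding nasal /n/ — it has acquired the [+nasal] feature of its neighbour.
The other forms show the same pattern: /ɛ/ → [ɛ̃] after /ɲ/; /ɪ/ → [ɪ̃] after /ɳ/ — each time a vowel is nasalised next to a preceding nasal.
Because the conditioning nasal is to the left of the vowel that changes, the process is progressive (perseverative).

progressive nasality assimilation (vowel nasalisation)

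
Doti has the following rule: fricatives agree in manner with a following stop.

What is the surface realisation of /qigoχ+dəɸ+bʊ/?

The rule targets /χ/ (voiceless uvular fricative), which sits before the trigger /d/ (stop).
Changing only its manner to stop gives [q] — the voiceless uvular stop.
At the second juncture, /ɸ/ likewise becomes [p] adjacent to /b/.

[qigoqdəpbʊ]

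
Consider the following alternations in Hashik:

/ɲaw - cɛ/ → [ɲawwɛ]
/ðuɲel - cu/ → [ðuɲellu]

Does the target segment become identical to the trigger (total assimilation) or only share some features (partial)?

The segment that alternates is /c/, which surfaces as [w] when adjacent to /w/.
The output [w] is identical to the trigger /w/ — every feature (place, manner, voicing) has been copied — so this is total assimilation.
The other form behaves the same way: /c/ → [l] after /l/ — in each case the output is a copy of the preceding consonant.

total assimilation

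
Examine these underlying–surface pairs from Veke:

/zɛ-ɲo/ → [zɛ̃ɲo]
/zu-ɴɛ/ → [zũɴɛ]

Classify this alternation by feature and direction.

regressive nasality assimilation (vowel nasalisation)

The vowel /ɛ/ surfaces as nasalised [ɛ̃] next to the following nasal /ɲ/ — it has acquired the [+nasal] feature of its neighbour.
Likewise in the remaining data: /u/ → [ũ] before /ɴ/ — each time a vowel is nasalised next to a following nasal.
Because the conditioning nasal is to the right of the vowel that changes, the process is regressive (anticipatory).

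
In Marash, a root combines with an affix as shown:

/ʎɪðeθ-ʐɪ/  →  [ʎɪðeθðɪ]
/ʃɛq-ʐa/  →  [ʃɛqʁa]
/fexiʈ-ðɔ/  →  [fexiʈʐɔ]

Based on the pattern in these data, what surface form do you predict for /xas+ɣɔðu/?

The data show progressive place assimilation: /ʐ/ → [ð] after /θ/; /ʐ/ → [ʁ] after /q/; /ð/ → [ʐ] after /ʈ/. In each pair only place changes, matching the preceding consonant, while manner and voice stay constant.
/ɣ/ is a voiced velar fricative. The preceding trigger /s/ is alveolar, so /ɣ/ must become alveolar as well.
The voiced alveolar fricative is [z], so /ɣ/ → [z].

[xaszɔðu]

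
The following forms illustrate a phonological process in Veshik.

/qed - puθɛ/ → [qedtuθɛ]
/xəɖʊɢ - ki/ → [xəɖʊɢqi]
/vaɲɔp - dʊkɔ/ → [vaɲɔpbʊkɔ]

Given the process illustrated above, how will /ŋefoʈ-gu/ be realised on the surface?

[ŋefoʈɖu]

The data show progressive place assimilation: /p/ → [t] after /d/; /k/ → [q] after /ɢ/; /d/ → [b] after /p/. In each pair only place changes, matching the preceding consonant, while manner and voice stay constant.
/g/ is a voiced velar stop. The preceding trigger /ʈ/ is retroflex, so /g/ must become retroflex as well.
Changing only its place to retroflex gives [ɖ] — the voiced retroflex stop.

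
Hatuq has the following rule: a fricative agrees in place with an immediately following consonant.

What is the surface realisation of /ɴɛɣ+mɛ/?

[ɴɛβmɛ]

The rule targets /ɣ/ (voiced velar fricative), which sits before the trigger /m/ (bilabial).
A voiced bilabial fricative is [β], so the surface segment is [β].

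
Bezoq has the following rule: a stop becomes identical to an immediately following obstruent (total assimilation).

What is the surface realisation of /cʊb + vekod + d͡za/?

/b/ is the segment targeted by the rule; it sits immediately before /v/, so it assimilates completely and surfaces as [v].
The same rule applies at the second boundary: /d/ → [d͡z] next to /d͡z/.

[cʊvvekod͡zd͡za]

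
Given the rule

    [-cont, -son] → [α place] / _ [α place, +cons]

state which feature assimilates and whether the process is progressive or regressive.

The rule copies the place features (abbreviated [place]) from the environment onto the target, so the assimilating feature is place.
Since the environment is written after the underscore, the trigger follows the target; the direction is regressive.

regressive place assimilation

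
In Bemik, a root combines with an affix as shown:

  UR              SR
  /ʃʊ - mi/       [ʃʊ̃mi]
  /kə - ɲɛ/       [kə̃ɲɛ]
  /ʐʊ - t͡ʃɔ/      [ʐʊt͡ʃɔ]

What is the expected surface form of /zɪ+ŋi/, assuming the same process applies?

The data show regressive nasality assimilation (vowel nasalisation): /ʊ/ → [ʊ̃] before /m/; /ə/ → [ə̃] before /ɲ/ — a vowel is nasalised by an immediately following nasal consonant.
No change occurs in [ʐʊt͡ʃɔ] because the vowel at the boundary is adjacent to an oral consonant, not a nasal (/ʊ/ next to /t͡ʃ/).
/ɪ/ sits next to the nasal /ŋ/ and is therefore nasalised to [ɪ̃].

[zɪ̃ŋi]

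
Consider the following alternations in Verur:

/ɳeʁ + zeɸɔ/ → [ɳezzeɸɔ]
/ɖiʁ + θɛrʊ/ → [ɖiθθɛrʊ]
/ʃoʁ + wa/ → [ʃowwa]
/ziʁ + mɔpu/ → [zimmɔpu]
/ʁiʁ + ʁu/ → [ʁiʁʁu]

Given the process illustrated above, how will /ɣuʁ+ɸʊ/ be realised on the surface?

[ɣuɸɸʊ]

The data show regressive total assimilation (/ʁ/ → [z] before /z/; /ʁ/ → [θ] before /θ/; /ʁ/ → [w] before /w/; /ʁ/ → [m] before /m/): in every case the target segment becomes identical to its following neighbour, copying more than a single feature.
In [ʁiʁʁu] the two consonants at the boundary are already identical (/ʁ/ + /ʁ/), so the rule applies vacuously and nothing changes.
/ʁ/ is the segment targeted by the rule; it sits immediately before /ɸ/, so it assimilates completely and surfaces as [ɸ].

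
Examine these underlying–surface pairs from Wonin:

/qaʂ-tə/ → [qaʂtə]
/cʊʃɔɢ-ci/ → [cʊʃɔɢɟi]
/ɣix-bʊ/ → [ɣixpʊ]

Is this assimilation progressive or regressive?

progressive

The segment that alternates is /c/, which surfaces as [ɟ] when adjacent to /ɢ/.
The change voiceless → voiced matches the voicing of the preceding /ɢ/, identifying this as voicing assimilation.
The other alternating form patterns the same way: /b/ → [p] after /x/ (voiced → voiceless, matching voiceless) — only voicing changes, and always toward the preceding segment.
No alternation appears in [qaʂtə]: there the adjacent consonants already agree in voicing (/t/ and /ʂ/ are both voiceless), so this form is consistent with the same rule.
The trigger is the preceding segment, so the direction is progressive (perseverative).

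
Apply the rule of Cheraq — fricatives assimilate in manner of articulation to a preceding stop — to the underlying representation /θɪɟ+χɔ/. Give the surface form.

/χ/ is a voiceless uvular fricative. The preceding trigger /ɟ/ is a stop, so /χ/ must become a stop as well.
A voiceless uvular stop is [q], so the surface segment is [q].

[θɪɟqɔ]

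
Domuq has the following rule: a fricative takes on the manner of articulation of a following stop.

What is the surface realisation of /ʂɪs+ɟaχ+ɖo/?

/s/ is a voiceless alveolar fricative. The following trigger /ɟ/ is a stop, so /s/ must become a stop as well.
A voiceless alveolar stop is [t], so the surface segment is [t].
At the second juncture, /χ/ likewise becomes [q] adjacent to /ɖ/.

[ʂɪtɟaqɖo]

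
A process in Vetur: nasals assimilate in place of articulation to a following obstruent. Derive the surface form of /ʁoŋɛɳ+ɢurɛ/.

The rule targets /ɳ/ (voiced retroflex nasal), which sits before the trigger /ɢ/ (uvular).
Changing only its place to uvular gives [ɴ] — the voiced uvular nasal.

[ʁoŋɛɴɢurɛ]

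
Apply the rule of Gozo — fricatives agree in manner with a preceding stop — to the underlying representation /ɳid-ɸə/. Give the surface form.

/ɸ/ is a voiceless bilabial fricative. The preceding trigger /d/ is a stop, so /ɸ/ must become a stop as well.
Changing only its manner to stop gives [p] — the voiceless bilabial stop.

[ɳidpə]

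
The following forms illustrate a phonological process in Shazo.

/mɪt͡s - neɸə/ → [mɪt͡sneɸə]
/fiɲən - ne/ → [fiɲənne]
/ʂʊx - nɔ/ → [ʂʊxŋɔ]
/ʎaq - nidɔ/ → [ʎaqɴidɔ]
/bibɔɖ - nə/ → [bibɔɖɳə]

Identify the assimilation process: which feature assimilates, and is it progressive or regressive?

Comparing underlying and surface forms, /n/ → [ŋ] is the alternation; the neighbouring /x/ is constant.
The change alveolar → velar matches the place of the preceding /x/, identifying this as place assimilation.
Manner and voice are unchanged, so the assimilation is partial, not total.
Checking the remaining alternations: /n/ → [ɴ] after /q/ (alveolar → uvular, matching uvular); /n/ → [ɳ] after /ɖ/ (alveolar → retroflex, matching retroflex) — only place changes, and always toward the preceding segment.
Nothing changes in [mɪt͡sneɸə], [fiɲənne]: there the adjacent consonants already agree in place (/n/ and /t͡s/ are both alveolar; /n/ and /n/ are both alveolar), so these forms are consistent with the same rule.
The trigger is the preceding segment, so the direction is progressive (perseverative).

progressive place assimilation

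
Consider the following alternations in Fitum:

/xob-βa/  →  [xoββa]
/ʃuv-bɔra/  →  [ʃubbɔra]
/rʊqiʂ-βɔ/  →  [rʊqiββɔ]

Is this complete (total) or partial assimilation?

total assimilation

Underlying /v/ is realised as [b] next to /b/; /b/ itself does not change.
The output [b] is identical to the trigger /b/ — every feature (place, manner, voicing) has been copied — so this is total assimilation.
The other forms behave the same way: /b/ → [β] before /β/; /ʂ/ → [β] before /β/ — in each case the output is a copy of the following consonant.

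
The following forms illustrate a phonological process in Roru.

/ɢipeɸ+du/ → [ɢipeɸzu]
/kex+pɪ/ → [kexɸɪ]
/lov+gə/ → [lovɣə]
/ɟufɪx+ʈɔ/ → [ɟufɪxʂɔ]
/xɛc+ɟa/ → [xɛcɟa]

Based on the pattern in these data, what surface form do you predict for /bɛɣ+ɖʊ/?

[bɛɣʐʊ]

The data show progressive manner assimilation: /d/ → [z] after /ɸ/; /p/ → [ɸ] after /x/; /g/ → [ɣ] after /v/; /ʈ/ → [ʂ] after /x/. In each pair only manner changes, matching the preceding consonant, while place and voice stay constant.
No alternation appears in [xɛcɟa]: there the adjacent consonants already agree in manner (/ɟ/ and /c/ are both stops), so this form is consistent with the same rule.
/ɖ/ is a voiced retroflex stop. The preceding trigger /ɣ/ is a fricative, so /ɖ/ must become a fricative as well.
A voiced retroflex fricative is [ʐ], so the surface segment is [ʐ].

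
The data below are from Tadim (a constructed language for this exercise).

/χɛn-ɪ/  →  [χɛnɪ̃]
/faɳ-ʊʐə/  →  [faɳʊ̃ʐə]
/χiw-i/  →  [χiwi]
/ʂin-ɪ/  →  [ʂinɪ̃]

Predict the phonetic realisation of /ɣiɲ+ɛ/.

[ɣiɲɛ̃]

The data show progressive nasality assimilation (vowel nasalisation): /ɪ/ → [ɪ̃] after /n/; /ʊ/ → [ʊ̃] after /ɳ/ — a vowel is nasalised by an immediately preceding nasal consonant.
No change occurs in [χiwi] because the vowel at the boundary is adjacent to an oral consonant, not a nasal (/i/ next to /w/).
The vowel /ɛ/ is adjacent to the preceding nasal /ɲ/, so it acquires [+nasal] and surfaces as [ɛ̃].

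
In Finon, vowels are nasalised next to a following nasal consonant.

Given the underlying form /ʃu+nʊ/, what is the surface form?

[ʃũnʊ]

/u/ sits next to the nasal /n/ and is therefore nasalised to [ũ].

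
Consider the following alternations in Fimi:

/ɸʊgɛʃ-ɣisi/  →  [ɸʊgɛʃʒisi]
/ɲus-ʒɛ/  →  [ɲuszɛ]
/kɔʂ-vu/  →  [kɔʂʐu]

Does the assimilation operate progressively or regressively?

Underlying /ɣ/ is realised as [ʒ] next to /ʃ/; /ʃ/ itself does not change.
The change velar → postalveolar matches the place of the preceding /ʃ/, identifying this as place assimilation.
Checking the remaining alternations: /ʒ/ → [z] after /s/ (postalveolar → alveolar, matching alveolar); /v/ → [ʐ] after /ʂ/ (labiodental → retroflex, matching retroflex) — only place changes, and always toward the preceding segment.
The trigger is the preceding segment, so the direction is progressive (perseverative).

progressive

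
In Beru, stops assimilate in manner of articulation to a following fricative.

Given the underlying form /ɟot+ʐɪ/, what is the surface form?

[ɟosʐɪ]

The rule targets /t/ (voiceless alveolar stop), which sits before the trigger /ʐ/ (fricative).
The voiceless alveolar fricative is [s], so /t/ → [s].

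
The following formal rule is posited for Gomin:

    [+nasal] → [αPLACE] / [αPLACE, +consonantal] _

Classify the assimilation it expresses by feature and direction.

progressive place assimilation

The shared variable α links the value of the place features (abbreviated [PLACE]) on the target to the same value on the neighbouring segment, so place is the feature that assimilates.
Since the environment is written before the underscore, the trigger precedes the target; the direction is progressive.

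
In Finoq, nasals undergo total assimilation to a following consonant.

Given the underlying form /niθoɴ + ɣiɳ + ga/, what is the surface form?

/ɴ/ is the segment targeted by the rule; it sits immediately before /ɣ/, so it assimilates completely and surfaces as [ɣ].
At the second juncture, /ɳ/ likewise becomes [g] adjacent to /g/.

[niθoɣɣigga]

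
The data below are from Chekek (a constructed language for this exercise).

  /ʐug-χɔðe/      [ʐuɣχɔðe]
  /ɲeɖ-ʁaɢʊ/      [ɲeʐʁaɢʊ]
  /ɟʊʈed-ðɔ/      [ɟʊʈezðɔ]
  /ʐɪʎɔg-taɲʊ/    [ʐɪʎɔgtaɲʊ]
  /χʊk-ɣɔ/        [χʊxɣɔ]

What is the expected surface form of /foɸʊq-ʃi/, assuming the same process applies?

[foɸʊχʃi]

The data show regressive manner assimilation: /g/ → [ɣ] before /χ/; /ɖ/ → [ʐ] before /ʁ/; /d/ → [z] before /ð/; /k/ → [x] before /ɣ/. In each pair only manner changes, matching the following consonant, while place and voice stay constant.
Nothing changes in [ʐɪʎɔgtaɲʊ]: there the adjacent consonants already agree in manner (/g/ and /t/ are both stops), so this form is consistent with the same rule.
The rule targets /q/ (voiceless uvular stop), which sits before the trigger /ʃ/ (fricative).
A voiceless uvular fricative is [χ], so the surface segment is [χ].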